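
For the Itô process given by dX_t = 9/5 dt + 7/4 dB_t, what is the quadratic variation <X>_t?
<X>_t = 49*t/16

For an Itô process dX_t = a(t) dt + b(t) dB_t, the quadratic variation is <X>_t = int_0^t b(s)^2 ds (the drift term does not contribute). Here b(s) = 7/4, so
  b(s)^2 = 49/16.
Integrating from 0 to t:
  <X>_t = int_0^t (49/16) ds = 49*t/16.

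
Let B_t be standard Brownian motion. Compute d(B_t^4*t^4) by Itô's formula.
d(B_t^4*t^4) = (B_t^2*t^3*(4*B_t^2 + 6*t)) dt + (4*B_t^3*t^4) dB_t

Itô's formula for f(t, x): d f(t, B_t) = (f_t + (1/2) f_xx) dt + f_x dB_t. Compute partials of f(t, x) = t^4*x^4:
  f_t(t,x)  = 4*t^3*x^4
  f_x(t,x)  = 4*t^4*x^3
  f_xx(t,x) = 12*t^4*x^2
Assemble drift = f_t + (1/2) f_xx = t^3*x^2*(6*t + 4*x^2) and diffusion = f_x = 4*t^4*x^3. Substituting x = B_t:
  d(B_t^4*t^4) = (B_t^2*t^3*(4*B_t^2 + 6*t)) dt + (4*B_t^3*t^4) dB_t.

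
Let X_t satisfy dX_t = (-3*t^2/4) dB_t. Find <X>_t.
<X>_t = 9*t^5/80

For an Itô process dX_t = a(t) dt + b(t) dB_t, the quadratic variation is <X>_t = int_0^t b(s)^2 ds (the drift term does not contribute). Here b(s) = -3*s^2/4, so
  b(s)^2 = 9*s^4/16.
Integrating from 0 to t:
  <X>_t = int_0^t (9*s^4/16) ds = 9*t^5/80.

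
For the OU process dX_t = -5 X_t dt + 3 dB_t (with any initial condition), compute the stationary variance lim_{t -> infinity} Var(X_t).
lim Var(X_t) = 9/10

The OU SDE dX = -theta X dt + sigma dB admits the integrating factor exp(theta t): d(exp(theta t) X_t) = sigma exp(theta t) dB_t. Integrating from 0 to t gives X_t = x_0 * exp(-theta t) + sigma * int_0^t exp(-theta (t-s)) dB_s for any initial x_0. The Itô integral has variance (by the Itô isometry) sigma^2 * int_0^t exp(-2 theta (t - s)) ds = sigma^2 * (1 - exp(-2 theta t)) / (2 theta), independent of x_0.
With theta = 5, sigma = 3:
  Var(X_t) = (3)^2 * (1 - exp(-2*5 t)) / (2 * 5) = 9/10 - 9*exp(-10*t)/10.
As t -> infinity, exp(-2*5 t) -> 0, so the stationary variance is sigma^2 / (2 theta) = 9/10.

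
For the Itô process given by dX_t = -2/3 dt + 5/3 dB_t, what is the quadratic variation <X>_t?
<X>_t = 25*t/9

For an Itô process dX_t = a(t) dt + b(t) dB_t, the quadratic variation is <X>_t = int_0^t b(s)^2 ds (the drift term does not contribute). Here b(s) = 5/3, so
  b(s)^2 = 25/9.
Integrating from 0 to t:
  <X>_t = int_0^t (25/9) ds = 25*t/9.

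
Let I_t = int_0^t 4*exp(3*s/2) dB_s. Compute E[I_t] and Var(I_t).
E[I_t] = 0; Var(I_t) = 16*exp(3*t)/3 - 16/3

The Itô integral of a deterministic integrand f(s) has mean 0 because each increment f(s) * (B_{s+ds} - B_s) has mean 0. By the Itô isometry:
  Var( int_0^t f(s) dB_s ) = E[ (int_0^t f(s) dB_s)^2 ] = int_0^t f(s)^2 ds.
Here f(s) = 4*exp(3*s/2), so f(s)^2 = 16*exp(3*s). Integrate:
  int_0^t (16*exp(3*s)) ds = 16*exp(3*t)/3 - 16/3.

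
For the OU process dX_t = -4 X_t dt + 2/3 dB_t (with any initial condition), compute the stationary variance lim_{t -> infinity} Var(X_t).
lim Var(X_t) = 1/18

The OU SDE dX = -theta X dt + sigma dB admits the integrating factor exp(theta t): d(exp(theta t) X_t) = sigma exp(theta t) dB_t. Integrating from 0 to t gives X_t = x_0 * exp(-theta t) + sigma * int_0^t exp(-theta (t-s)) dB_s for any initial x_0. The Itô integral has variance (by the Itô isometry) sigma^2 * int_0^t exp(-2 theta (t - s)) ds = sigma^2 * (1 - exp(-2 theta t)) / (2 theta), independent of x_0.
With theta = 4, sigma = 2/3:
  Var(X_t) = (2/3)^2 * (1 - exp(-2*4 t)) / (2 * 4) = 1/18 - exp(-8*t)/18.
As t -> infinity, exp(-2*4 t) -> 0, so the stationary variance is sigma^2 / (2 theta) = 1/18.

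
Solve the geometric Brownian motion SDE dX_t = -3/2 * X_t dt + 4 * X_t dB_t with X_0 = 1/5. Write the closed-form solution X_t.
X_t = 1/5 * exp((-19/2) * t + (4) * B_t)

For GBM dX = mu X dt + sigma X dB with X_0 = x_0, apply Itô to Y = log X: dY = (mu - sigma^2/2) dt + sigma dB, so Y_t = log(x_0) + (mu - sigma^2/2) t + sigma B_t and hence X_t = x_0 * exp((mu - sigma^2/2) t + sigma B_t).
With mu = -3/2, sigma = 4, x_0 = 1/5, this gives:
  X_t = 1/5 * exp((-19/2) * t + (4) * B_t).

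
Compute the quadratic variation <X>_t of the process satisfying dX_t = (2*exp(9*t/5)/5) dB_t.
<X>_t = 2*exp(18*t/5)/45 - 2/45

For an Itô process dX_t = a(t) dt + b(t) dB_t, the quadratic variation is <X>_t = int_0^t b(s)^2 ds (the drift term does not contribute). Here b(s) = 2*exp(9*s/5)/5, so
  b(s)^2 = 4*exp(18*s/5)/25.
Integrating from 0 to t:
  <X>_t = int_0^t (4*exp(18*s/5)/25) ds = 2*exp(18*t/5)/45 - 2/45.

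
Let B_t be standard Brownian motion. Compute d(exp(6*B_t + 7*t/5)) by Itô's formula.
d(exp(6*B_t + 7*t/5)) = (97*exp(6*B_t + 7*t/5)/5) dt + (6*exp(6*B_t + 7*t/5)) dB_t

Itô's formula for f(t, x): d f(t, B_t) = (f_t + (1/2) f_xx) dt + f_x dB_t. Compute partials of f(t, x) = exp(7*t/5 + 6*x):
  f_t(t,x)  = 7*exp(7*t/5 + 6*x)/5
  f_x(t,x)  = 6*exp(7*t/5 + 6*x)
  f_xx(t,x) = 36*exp(7*t/5 + 6*x)
Assemble drift = f_t + (1/2) f_xx = 97*exp(7*t/5 + 6*x)/5 and diffusion = f_x = 6*exp(7*t/5 + 6*x). Substituting x = B_t:
  d(exp(6*B_t + 7*t/5)) = (97*exp(6*B_t + 7*t/5)/5) dt + (6*exp(6*B_t + 7*t/5)) dB_t.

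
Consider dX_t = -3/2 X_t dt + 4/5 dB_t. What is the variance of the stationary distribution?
lim Var(X_t) = 16/75

The OU SDE dX = -theta X dt + sigma dB admits the integrating factor exp(theta t): d(exp(theta t) X_t) = sigma exp(theta t) dB_t. Integrating from 0 to t gives X_t = x_0 * exp(-theta t) + sigma * int_0^t exp(-theta (t-s)) dB_s for any initial x_0. The Itô integral has variance (by the Itô isometry) sigma^2 * int_0^t exp(-2 theta (t - s)) ds = sigma^2 * (1 - exp(-2 theta t)) / (2 theta), independent of x_0.
With theta = 3/2, sigma = 4/5:
  Var(X_t) = (4/5)^2 * (1 - exp(-2*3/2 t)) / (2 * 3/2) = 16/75 - 16*exp(-3*t)/75.
As t -> infinity, exp(-2*3/2 t) -> 0, so the stationary variance is sigma^2 / (2 theta) = 16/75.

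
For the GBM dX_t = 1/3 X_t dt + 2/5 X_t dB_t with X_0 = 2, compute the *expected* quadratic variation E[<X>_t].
E[<X>_t] = 24*exp(62*t/75)/31 - 24/31

<X>_t = int_0^t ((2/5) * X_s)^2 ds. Taking expectation inside the integral: E[<X>_t] = (2/5)^2 * int_0^t E[X_s^2] ds. For GBM, E[X_s^2] = x_0^2 * exp((2 mu + sigma^2) s). Integrating:
  E[<X>_t] = (2/5)^2 * 2^2 * (exp((2*(1/3) + (2/5)^2) t) - 1) / (2*(1/3) + (2/5)^2)
           = (2/5)^2 * 2^2 * (exp((62/75) t) - 1) / (62/75) = 24*exp(62*t/75)/31 - 24/31.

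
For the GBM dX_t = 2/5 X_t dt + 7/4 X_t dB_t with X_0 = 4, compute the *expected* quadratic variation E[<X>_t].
E[<X>_t] = 3920*exp(309*t/80)/309 - 3920/309

<X>_t = int_0^t ((7/4) * X_s)^2 ds. Taking expectation inside the integral: E[<X>_t] = (7/4)^2 * int_0^t E[X_s^2] ds. For GBM, E[X_s^2] = x_0^2 * exp((2 mu + sigma^2) s). Integrating:
  E[<X>_t] = (7/4)^2 * 4^2 * (exp((2*(2/5) + (7/4)^2) t) - 1) / (2*(2/5) + (7/4)^2)
           = (7/4)^2 * 4^2 * (exp((309/80) t) - 1) / (309/80) = 3920*exp(309*t/80)/309 - 3920/309.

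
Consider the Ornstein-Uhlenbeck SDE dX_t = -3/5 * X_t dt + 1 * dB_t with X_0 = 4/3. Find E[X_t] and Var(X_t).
E[X_t] = 4*exp(-3*t/5)/3; Var(X_t) = 5/6 - 5*exp(-6*t/5)/6

The OU SDE dX = -theta X dt + sigma dB admits the integrating factor exp(theta t): d(exp(theta t) X_t) = sigma exp(theta t) dB_t. Integrating from 0 to t:
  X_t = x_0 * exp(-theta t) + sigma * int_0^t exp(-theta (t-s)) dB_s.
The Itô integral has mean 0 and (by the Itô isometry) variance sigma^2 * int_0^t exp(-2 theta (t - s)) ds = sigma^2 * (1 - exp(-2 theta t)) / (2 theta).
With theta = 3/5, sigma = 1, x_0 = 4/3:
  E[X_t] = 4/3 * exp(-3/5 t) = 4*exp(-3*t/5)/3
  Var(X_t) = (1)^2 * (1 - exp(-2*3/5 t)) / (2 * 3/5) = 5/6 - 5*exp(-6*t/5)/6.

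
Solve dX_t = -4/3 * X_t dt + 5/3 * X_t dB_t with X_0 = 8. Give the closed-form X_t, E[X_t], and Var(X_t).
X_t = 8 * exp((-49/18) t + (5/3) B_t); E[X_t] = 8*exp(-4*t/3); Var(X_t) = 64*exp(t/9) - 64*exp(-8*t/3)

For GBM dX = mu X dt + sigma X dB with X_0 = x_0, apply Itô to Y = log X: dY = (mu - sigma^2/2) dt + sigma dB, so Y_t = log(x_0) + (mu - sigma^2/2) t + sigma B_t and hence X_t = x_0 * exp((mu - sigma^2/2) t + sigma B_t).
With mu = -4/3, sigma = 5/3, x_0 = 8, this gives:
  X_t = 8 * exp((-49/18) * t + (5/3) * B_t).
Since sigma*B_t ~ Normal(0, sigma^2 t), E[exp(sigma*B_t)] = exp(sigma^2 t / 2); so E[X_t] = x_0 * exp((mu - sigma^2/2) t) * exp(sigma^2 t / 2) = x_0 * exp(mu t) = 8*exp(-4*t/3).
Var(X_t) = E[X_t^2] - (E[X_t])^2 = x_0^2 * exp(2 mu t) * (exp(sigma^2 t) - 1) = 64*exp(t/9) - 64*exp(-8*t/3).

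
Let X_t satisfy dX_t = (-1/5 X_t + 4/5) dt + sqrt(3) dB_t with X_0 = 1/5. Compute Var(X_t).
Var(X_t) = 15/2 - 15*exp(-2*t/5)/2

The variance V(t) = Var(X_t) satisfies V'(t) = 2 a V(t) + c^2 with V(0) = 0 (drift coefficient is linear in X, diffusion is constant). With a = -1/5, c = sqrt(3), the solution is
  V(t) = (c^2 / (2 a)) * (exp(2 a t) - 1)
       = (sqrt(3)^2 / (2*(-1/5))) * (exp((-2/5) t) - 1)
       = 15/2 - 15*exp(-2*t/5)/2.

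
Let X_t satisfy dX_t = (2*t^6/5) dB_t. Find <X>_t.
<X>_t = 4*t^13/325

For an Itô process dX_t = a(t) dt + b(t) dB_t, the quadratic variation is <X>_t = int_0^t b(s)^2 ds (the drift term does not contribute). Here b(s) = 2*s^6/5, so
  b(s)^2 = 4*s^12/25.
Integrating from 0 to t:
  <X>_t = int_0^t (4*s^12/25) ds = 4*t^13/325.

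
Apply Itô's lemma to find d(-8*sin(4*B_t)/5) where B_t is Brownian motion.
d(-8*sin(4*B_t)/5) = (64*sin(4*B_t)/5) dt + (-32*cos(4*B_t)/5) dB_t

Itô's formula for f(B_t) gives d f(B_t) = f'(B_t) dB_t + (1/2) f''(B_t) dt. Compute derivatives of f(x) = -8*sin(4*x)/5:
  f'(x)  = -32*cos(4*x)/5
  f''(x) = 128*sin(4*x)/5
Substitute x = B_t and multiply the f'' term by 1/2:
  drift     = (1/2) * (128*sin(4*x)/5) evaluated at B_t = 64*sin(4*B_t)/5
  diffusion = (-32*cos(4*x)/5) evaluated at B_t = -32*cos(4*B_t)/5
Therefore d(-8*sin(4*B_t)/5) = (64*sin(4*B_t)/5) dt + (-32*cos(4*B_t)/5) dB_t.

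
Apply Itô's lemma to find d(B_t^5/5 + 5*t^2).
d(B_t^5/5 + 5*t^2) = (2*B_t^3 + 10*t) dt + (B_t^4) dB_t

Itô's formula for f(t, x): d f(t, B_t) = (f_t + (1/2) f_xx) dt + f_x dB_t. Compute partials of f(t, x) = 5*t^2 + x^5/5:
  f_t(t,x)  = 10*t
  f_x(t,x)  = x^4
  f_xx(t,x) = 4*x^3
Assemble drift = f_t + (1/2) f_xx = 10*t + 2*x^3 and diffusion = f_x = x^4. Substituting x = B_t:
  d(B_t^5/5 + 5*t^2) = (2*B_t^3 + 10*t) dt + (B_t^4) dB_t.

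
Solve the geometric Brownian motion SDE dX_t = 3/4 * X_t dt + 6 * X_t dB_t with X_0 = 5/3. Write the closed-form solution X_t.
X_t = 5/3 * exp((-69/4) * t + (6) * B_t)

For GBM dX = mu X dt + sigma X dB with X_0 = x_0, apply Itô to Y = log X: dY = (mu - sigma^2/2) dt + sigma dB, so Y_t = log(x_0) + (mu - sigma^2/2) t + sigma B_t and hence X_t = x_0 * exp((mu - sigma^2/2) t + sigma B_t).
With mu = 3/4, sigma = 6, x_0 = 5/3, this gives:
  X_t = 5/3 * exp((-69/4) * t + (6) * B_t).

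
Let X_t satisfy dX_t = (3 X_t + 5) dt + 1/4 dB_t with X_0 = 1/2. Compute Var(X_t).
Var(X_t) = exp(6*t)/96 - 1/96

The variance V(t) = Var(X_t) satisfies V'(t) = 2 a V(t) + c^2 with V(0) = 0 (drift coefficient is linear in X, diffusion is constant). With a = 3, c = 1/4, the solution is
  V(t) = (c^2 / (2 a)) * (exp(2 a t) - 1)
       = ((1/4)^2 / (2*3)) * (exp(6 t) - 1)
       = exp(6*t)/96 - 1/96.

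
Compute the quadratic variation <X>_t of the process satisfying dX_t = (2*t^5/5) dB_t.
<X>_t = 4*t^11/275

For an Itô process dX_t = a(t) dt + b(t) dB_t, the quadratic variation is <X>_t = int_0^t b(s)^2 ds (the drift term does not contribute). Here b(s) = 2*s^5/5, so
  b(s)^2 = 4*s^10/25.
Integrating from 0 to t:
  <X>_t = int_0^t (4*s^10/25) ds = 4*t^11/275.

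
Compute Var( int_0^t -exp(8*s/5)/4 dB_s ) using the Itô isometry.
Var = 5*exp(16*t/5)/256 - 5/256

The Itô integral of a deterministic integrand f(s) has mean 0 because each increment f(s) * (B_{s+ds} - B_s) has mean 0. By the Itô isometry:
  Var( int_0^t f(s) dB_s ) = E[ (int_0^t f(s) dB_s)^2 ] = int_0^t f(s)^2 ds.
Here f(s) = -exp(8*s/5)/4, so f(s)^2 = exp(16*s/5)/16. Integrate:
  int_0^t (exp(16*s/5)/16) ds = 5*exp(16*t/5)/256 - 5/256.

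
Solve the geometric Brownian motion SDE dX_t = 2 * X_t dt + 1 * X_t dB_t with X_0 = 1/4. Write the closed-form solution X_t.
X_t = 1/4 * exp((3/2) * t + (1) * B_t)

For GBM dX = mu X dt + sigma X dB with X_0 = x_0, apply Itô to Y = log X: dY = (mu - sigma^2/2) dt + sigma dB, so Y_t = log(x_0) + (mu - sigma^2/2) t + sigma B_t and hence X_t = x_0 * exp((mu - sigma^2/2) t + sigma B_t).
With mu = 2, sigma = 1, x_0 = 1/4, this gives:
  X_t = 1/4 * exp((3/2) * t + (1) * B_t).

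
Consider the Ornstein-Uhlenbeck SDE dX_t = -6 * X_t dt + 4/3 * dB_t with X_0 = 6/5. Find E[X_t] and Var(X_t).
E[X_t] = 6*exp(-6*t)/5; Var(X_t) = 4/27 - 4*exp(-12*t)/27

The OU SDE dX = -theta X dt + sigma dB admits the integrating factor exp(theta t): d(exp(theta t) X_t) = sigma exp(theta t) dB_t. Integrating from 0 to t:
  X_t = x_0 * exp(-theta t) + sigma * int_0^t exp(-theta (t-s)) dB_s.
The Itô integral has mean 0 and (by the Itô isometry) variance sigma^2 * int_0^t exp(-2 theta (t - s)) ds = sigma^2 * (1 - exp(-2 theta t)) / (2 theta).
With theta = 6, sigma = 4/3, x_0 = 6/5:
  E[X_t] = 6/5 * exp(-6 t) = 6*exp(-6*t)/5
  Var(X_t) = (4/3)^2 * (1 - exp(-2*6 t)) / (2 * 6) = 4/27 - 4*exp(-12*t)/27.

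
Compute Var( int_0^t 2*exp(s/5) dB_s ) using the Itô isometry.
Var = 10*exp(2*t/5) - 10

The Itô integral of a deterministic integrand f(s) has mean 0 because each increment f(s) * (B_{s+ds} - B_s) has mean 0. By the Itô isometry:
  Var( int_0^t f(s) dB_s ) = E[ (int_0^t f(s) dB_s)^2 ] = int_0^t f(s)^2 ds.
Here f(s) = 2*exp(s/5), so f(s)^2 = 4*exp(2*s/5). Integrate:
  int_0^t (4*exp(2*s/5)) ds = 10*exp(2*t/5) - 10.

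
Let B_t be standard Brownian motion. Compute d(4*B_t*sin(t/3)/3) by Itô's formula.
d(4*B_t*sin(t/3)/3) = (4*B_t*cos(t/3)/9) dt + (4*sin(t/3)/3) dB_t

Itô's formula for f(t, x): d f(t, B_t) = (f_t + (1/2) f_xx) dt + f_x dB_t. Compute partials of f(t, x) = 4*x*sin(t/3)/3:
  f_t(t,x)  = 4*x*cos(t/3)/9
  f_x(t,x)  = 4*sin(t/3)/3
  f_xx(t,x) = 0
Assemble drift = f_t + (1/2) f_xx = 4*x*cos(t/3)/9 and diffusion = f_x = 4*sin(t/3)/3. Substituting x = B_t:
  d(4*B_t*sin(t/3)/3) = (4*B_t*cos(t/3)/9) dt + (4*sin(t/3)/3) dB_t.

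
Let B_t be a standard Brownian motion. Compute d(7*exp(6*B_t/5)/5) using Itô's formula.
d(7*exp(6*B_t/5)/5) = (126*exp(6*B_t/5)/125) dt + (42*exp(6*B_t/5)/25) dB_t

Itô's formula for f(B_t) gives d f(B_t) = f'(B_t) dB_t + (1/2) f''(B_t) dt. Compute derivatives of f(x) = 7*exp(6*x/5)/5:
  f'(x)  = 42*exp(6*x/5)/25
  f''(x) = 252*exp(6*x/5)/125
Substitute x = B_t and multiply the f'' term by 1/2:
  drift     = (1/2) * (252*exp(6*x/5)/125) evaluated at B_t = 126*exp(6*B_t/5)/125
  diffusion = (42*exp(6*x/5)/25) evaluated at B_t = 42*exp(6*B_t/5)/25
Therefore d(7*exp(6*B_t/5)/5) = (126*exp(6*B_t/5)/125) dt + (42*exp(6*B_t/5)/25) dB_t.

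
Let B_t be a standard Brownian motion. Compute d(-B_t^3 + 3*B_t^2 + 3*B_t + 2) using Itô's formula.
d(-B_t^3 + 3*B_t^2 + 3*B_t + 2) = (3 - 3*B_t) dt + (-3*B_t^2 + 6*B_t + 3) dB_t

Itô's formula for f(B_t) gives d f(B_t) = f'(B_t) dB_t + (1/2) f''(B_t) dt. Compute derivatives of f(x) = -x^3 + 3*x^2 + 3*x + 2:
  f'(x)  = -3*x^2 + 6*x + 3
  f''(x) = 6 - 6*x
Substitute x = B_t and multiply the f'' term by 1/2:
  drift     = (1/2) * (6 - 6*x) evaluated at B_t = 3 - 3*B_t
  diffusion = (-3*x^2 + 6*x + 3) evaluated at B_t = -3*B_t^2 + 6*B_t + 3
Therefore d(-B_t^3 + 3*B_t^2 + 3*B_t + 2) = (3 - 3*B_t) dt + (-3*B_t^2 + 6*B_t + 3) dB_t.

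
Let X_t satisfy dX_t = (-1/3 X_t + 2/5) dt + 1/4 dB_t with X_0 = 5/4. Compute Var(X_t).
Var(X_t) = 3/32 - 3*exp(-2*t/3)/32

The variance V(t) = Var(X_t) satisfies V'(t) = 2 a V(t) + c^2 with V(0) = 0 (drift coefficient is linear in X, diffusion is constant). With a = -1/3, c = 1/4, the solution is
  V(t) = (c^2 / (2 a)) * (exp(2 a t) - 1)
       = ((1/4)^2 / (2*(-1/3))) * (exp((-2/3) t) - 1)
       = 3/32 - 3*exp(-2*t/3)/32.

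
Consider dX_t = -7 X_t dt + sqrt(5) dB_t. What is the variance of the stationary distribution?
lim Var(X_t) = 5/14

The OU SDE dX = -theta X dt + sigma dB admits the integrating factor exp(theta t): d(exp(theta t) X_t) = sigma exp(theta t) dB_t. Integrating from 0 to t gives X_t = x_0 * exp(-theta t) + sigma * int_0^t exp(-theta (t-s)) dB_s for any initial x_0. The Itô integral has variance (by the Itô isometry) sigma^2 * int_0^t exp(-2 theta (t - s)) ds = sigma^2 * (1 - exp(-2 theta t)) / (2 theta), independent of x_0.
With theta = 7, sigma = sqrt(5):
  Var(X_t) = (sqrt(5))^2 * (1 - exp(-2*7 t)) / (2 * 7) = 5/14 - 5*exp(-14*t)/14.
As t -> infinity, exp(-2*7 t) -> 0, so the stationary variance is sigma^2 / (2 theta) = 5/14.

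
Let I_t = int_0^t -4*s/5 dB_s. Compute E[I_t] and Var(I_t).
E[I_t] = 0; Var(I_t) = 16*t^3/75

The Itô integral of a deterministic integrand f(s) has mean 0 because each increment f(s) * (B_{s+ds} - B_s) has mean 0. By the Itô isometry:
  Var( int_0^t f(s) dB_s ) = E[ (int_0^t f(s) dB_s)^2 ] = int_0^t f(s)^2 ds.
Here f(s) = -4*s/5, so f(s)^2 = 16*s^2/25. Integrate:
  int_0^t (16*s^2/25) ds = 16*t^3/75.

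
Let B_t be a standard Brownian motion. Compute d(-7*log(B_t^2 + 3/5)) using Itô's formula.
d(-7*log(B_t^2 + 3/5)) = (35*(5*B_t^2 - 3)/(5*B_t^2 + 3)^2) dt + (-70*B_t/(5*B_t^2 + 3)) dB_t

Itô's formula for f(B_t) gives d f(B_t) = f'(B_t) dB_t + (1/2) f''(B_t) dt. Compute derivatives of f(x) = -7*log(x^2 + 3/5):
  f'(x)  = -70*x/(5*x^2 + 3)
  f''(x) = 70*(5*x^2 - 3)/(5*x^2 + 3)^2
Substitute x = B_t and multiply the f'' term by 1/2:
  drift     = (1/2) * (70*(5*x^2 - 3)/(5*x^2 + 3)^2) evaluated at B_t = 35*(5*B_t^2 - 3)/(5*B_t^2 + 3)^2
  diffusion = (-70*x/(5*x^2 + 3)) evaluated at B_t = -70*B_t/(5*B_t^2 + 3)
Therefore d(-7*log(B_t^2 + 3/5)) = (35*(5*B_t^2 - 3)/(5*B_t^2 + 3)^2) dt + (-70*B_t/(5*B_t^2 + 3)) dB_t.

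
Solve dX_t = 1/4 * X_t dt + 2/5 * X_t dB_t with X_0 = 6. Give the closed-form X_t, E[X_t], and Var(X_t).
X_t = 6 * exp((17/100) t + (2/5) B_t); E[X_t] = 6*exp(t/4); Var(X_t) = 36*(exp(4*t/25) - 1)*exp(t/2)

For GBM dX = mu X dt + sigma X dB with X_0 = x_0, apply Itô to Y = log X: dY = (mu - sigma^2/2) dt + sigma dB, so Y_t = log(x_0) + (mu - sigma^2/2) t + sigma B_t and hence X_t = x_0 * exp((mu - sigma^2/2) t + sigma B_t).
With mu = 1/4, sigma = 2/5, x_0 = 6, this gives:
  X_t = 6 * exp((17/100) * t + (2/5) * B_t).
Since sigma*B_t ~ Normal(0, sigma^2 t), E[exp(sigma*B_t)] = exp(sigma^2 t / 2); so E[X_t] = x_0 * exp((mu - sigma^2/2) t) * exp(sigma^2 t / 2) = x_0 * exp(mu t) = 6*exp(t/4).
Var(X_t) = E[X_t^2] - (E[X_t])^2 = x_0^2 * exp(2 mu t) * (exp(sigma^2 t) - 1) = 36*(exp(4*t/25) - 1)*exp(t/2).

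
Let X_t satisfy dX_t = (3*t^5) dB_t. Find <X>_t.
<X>_t = 9*t^11/11

For an Itô process dX_t = a(t) dt + b(t) dB_t, the quadratic variation is <X>_t = int_0^t b(s)^2 ds (the drift term does not contribute). Here b(s) = 3*s^5, so
  b(s)^2 = 9*s^10.
Integrating from 0 to t:
  <X>_t = int_0^t (9*s^10) ds = 9*t^11/11.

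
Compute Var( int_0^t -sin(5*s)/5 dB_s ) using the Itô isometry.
Var = t/50 - sin(10*t)/500

The Itô integral of a deterministic integrand f(s) has mean 0 because each increment f(s) * (B_{s+ds} - B_s) has mean 0. By the Itô isometry:
  Var( int_0^t f(s) dB_s ) = E[ (int_0^t f(s) dB_s)^2 ] = int_0^t f(s)^2 ds.
Here f(s) = -sin(5*s)/5, so f(s)^2 = sin(5*s)^2/25. Integrate:
  int_0^t (sin(5*s)^2/25) ds = t/50 - sin(10*t)/500.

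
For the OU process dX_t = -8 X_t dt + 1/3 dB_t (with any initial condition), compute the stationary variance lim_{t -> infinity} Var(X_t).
lim Var(X_t) = 1/144

The OU SDE dX = -theta X dt + sigma dB admits the integrating factor exp(theta t): d(exp(theta t) X_t) = sigma exp(theta t) dB_t. Integrating from 0 to t gives X_t = x_0 * exp(-theta t) + sigma * int_0^t exp(-theta (t-s)) dB_s for any initial x_0. The Itô integral has variance (by the Itô isometry) sigma^2 * int_0^t exp(-2 theta (t - s)) ds = sigma^2 * (1 - exp(-2 theta t)) / (2 theta), independent of x_0.
With theta = 8, sigma = 1/3:
  Var(X_t) = (1/3)^2 * (1 - exp(-2*8 t)) / (2 * 8) = 1/144 - exp(-16*t)/144.
As t -> infinity, exp(-2*8 t) -> 0, so the stationary variance is sigma^2 / (2 theta) = 1/144.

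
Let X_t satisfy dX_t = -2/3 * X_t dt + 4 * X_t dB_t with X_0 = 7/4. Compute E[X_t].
E[X_t] = 7*exp(-2*t/3)/4

For GBM dX = mu X dt + sigma X dB with X_0 = x_0, apply Itô to Y = log X: dY = (mu - sigma^2/2) dt + sigma dB, so Y_t = log(x_0) + (mu - sigma^2/2) t + sigma B_t and hence X_t = x_0 * exp((mu - sigma^2/2) t + sigma B_t).
With mu = -2/3, sigma = 4, x_0 = 7/4, this gives:
  X_t = 7/4 * exp((-26/3) * t + (4) * B_t).
Since sigma*B_t ~ Normal(0, sigma^2 t), E[exp(sigma*B_t)] = exp(sigma^2 t / 2); so E[X_t] = x_0 * exp((mu - sigma^2/2) t) * exp(sigma^2 t / 2) = x_0 * exp(mu t) = 7*exp(-2*t/3)/4.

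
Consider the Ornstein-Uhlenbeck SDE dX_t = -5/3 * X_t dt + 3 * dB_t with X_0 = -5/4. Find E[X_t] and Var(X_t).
E[X_t] = -5*exp(-5*t/3)/4; Var(X_t) = 27/10 - 27*exp(-10*t/3)/10

The OU SDE dX = -theta X dt + sigma dB admits the integrating factor exp(theta t): d(exp(theta t) X_t) = sigma exp(theta t) dB_t. Integrating from 0 to t:
  X_t = x_0 * exp(-theta t) + sigma * int_0^t exp(-theta (t-s)) dB_s.
The Itô integral has mean 0 and (by the Itô isometry) variance sigma^2 * int_0^t exp(-2 theta (t - s)) ds = sigma^2 * (1 - exp(-2 theta t)) / (2 theta).
With theta = 5/3, sigma = 3, x_0 = -5/4:
  E[X_t] = -5/4 * exp(-5/3 t) = -5*exp(-5*t/3)/4
  Var(X_t) = (3)^2 * (1 - exp(-2*5/3 t)) / (2 * 5/3) = 27/10 - 27*exp(-10*t/3)/10.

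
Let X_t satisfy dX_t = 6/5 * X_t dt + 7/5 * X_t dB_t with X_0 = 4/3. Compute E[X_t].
E[X_t] = 4*exp(6*t/5)/3

For GBM dX = mu X dt + sigma X dB with X_0 = x_0, apply Itô to Y = log X: dY = (mu - sigma^2/2) dt + sigma dB, so Y_t = log(x_0) + (mu - sigma^2/2) t + sigma B_t and hence X_t = x_0 * exp((mu - sigma^2/2) t + sigma B_t).
With mu = 6/5, sigma = 7/5, x_0 = 4/3, this gives:
  X_t = 4/3 * exp((11/50) * t + (7/5) * B_t).
Since sigma*B_t ~ Normal(0, sigma^2 t), E[exp(sigma*B_t)] = exp(sigma^2 t / 2); so E[X_t] = x_0 * exp((mu - sigma^2/2) t) * exp(sigma^2 t / 2) = x_0 * exp(mu t) = 4*exp(6*t/5)/3.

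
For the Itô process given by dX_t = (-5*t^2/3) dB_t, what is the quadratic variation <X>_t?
<X>_t = 5*t^5/9

For an Itô process dX_t = a(t) dt + b(t) dB_t, the quadratic variation is <X>_t = int_0^t b(s)^2 ds (the drift term does not contribute). Here b(s) = -5*s^2/3, so
  b(s)^2 = 25*s^4/9.
Integrating from 0 to t:
  <X>_t = int_0^t (25*s^4/9) ds = 5*t^5/9.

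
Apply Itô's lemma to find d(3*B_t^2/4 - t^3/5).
d(3*B_t^2/4 - t^3/5) = (3/4 - 3*t^2/5) dt + (3*B_t/2) dB_t

Itô's formula for f(t, x): d f(t, B_t) = (f_t + (1/2) f_xx) dt + f_x dB_t. Compute partials of f(t, x) = -t^3/5 + 3*x^2/4:
  f_t(t,x)  = -3*t^2/5
  f_x(t,x)  = 3*x/2
  f_xx(t,x) = 3/2
Assemble drift = f_t + (1/2) f_xx = 3/4 - 3*t^2/5 and diffusion = f_x = 3*x/2. Substituting x = B_t:
  d(3*B_t^2/4 - t^3/5) = (3/4 - 3*t^2/5) dt + (3*B_t/2) dB_t.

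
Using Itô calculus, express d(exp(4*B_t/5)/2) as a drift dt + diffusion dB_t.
d(exp(4*B_t/5)/2) = (4*exp(4*B_t/5)/25) dt + (2*exp(4*B_t/5)/5) dB_t

Itô's formula for f(B_t) gives d f(B_t) = f'(B_t) dB_t + (1/2) f''(B_t) dt. Compute derivatives of f(x) = exp(4*x/5)/2:
  f'(x)  = 2*exp(4*x/5)/5
  f''(x) = 8*exp(4*x/5)/25
Substitute x = B_t and multiply the f'' term by 1/2:
  drift     = (1/2) * (8*exp(4*x/5)/25) evaluated at B_t = 4*exp(4*B_t/5)/25
  diffusion = (2*exp(4*x/5)/5) evaluated at B_t = 2*exp(4*B_t/5)/5
Therefore d(exp(4*B_t/5)/2) = (4*exp(4*B_t/5)/25) dt + (2*exp(4*B_t/5)/5) dB_t.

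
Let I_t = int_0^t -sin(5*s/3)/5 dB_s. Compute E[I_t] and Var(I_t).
E[I_t] = 0; Var(I_t) = t/50 - 3*sin(10*t/3)/500

The Itô integral of a deterministic integrand f(s) has mean 0 because each increment f(s) * (B_{s+ds} - B_s) has mean 0. By the Itô isometry:
  Var( int_0^t f(s) dB_s ) = E[ (int_0^t f(s) dB_s)^2 ] = int_0^t f(s)^2 ds.
Here f(s) = -sin(5*s/3)/5, so f(s)^2 = sin(5*s/3)^2/25. Integrate:
  int_0^t (sin(5*s/3)^2/25) ds = t/50 - 3*sin(10*t/3)/500.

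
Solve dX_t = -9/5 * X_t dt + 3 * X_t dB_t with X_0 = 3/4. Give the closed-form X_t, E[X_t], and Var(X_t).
X_t = 3/4 * exp((-63/10) t + (3) B_t); E[X_t] = 3*exp(-9*t/5)/4; Var(X_t) = (9*exp(9*t) - 9)*exp(-18*t/5)/16

For GBM dX = mu X dt + sigma X dB with X_0 = x_0, apply Itô to Y = log X: dY = (mu - sigma^2/2) dt + sigma dB, so Y_t = log(x_0) + (mu - sigma^2/2) t + sigma B_t and hence X_t = x_0 * exp((mu - sigma^2/2) t + sigma B_t).
With mu = -9/5, sigma = 3, x_0 = 3/4, this gives:
  X_t = 3/4 * exp((-63/10) * t + (3) * B_t).
Since sigma*B_t ~ Normal(0, sigma^2 t), E[exp(sigma*B_t)] = exp(sigma^2 t / 2); so E[X_t] = x_0 * exp((mu - sigma^2/2) t) * exp(sigma^2 t / 2) = x_0 * exp(mu t) = 3*exp(-9*t/5)/4.
Var(X_t) = E[X_t^2] - (E[X_t])^2 = x_0^2 * exp(2 mu t) * (exp(sigma^2 t) - 1) = (9*exp(9*t) - 9)*exp(-18*t/5)/16.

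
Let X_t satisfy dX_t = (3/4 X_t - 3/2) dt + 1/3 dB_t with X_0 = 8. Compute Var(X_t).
Var(X_t) = 2*exp(3*t/2)/27 - 2/27

The variance V(t) = Var(X_t) satisfies V'(t) = 2 a V(t) + c^2 with V(0) = 0 (drift coefficient is linear in X, diffusion is constant). With a = 3/4, c = 1/3, the solution is
  V(t) = (c^2 / (2 a)) * (exp(2 a t) - 1)
       = ((1/3)^2 / (2*(3/4))) * (exp((3/2) t) - 1)
       = 2*exp(3*t/2)/27 - 2/27.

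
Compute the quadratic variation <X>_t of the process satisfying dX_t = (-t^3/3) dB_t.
<X>_t = t^7/63

For an Itô process dX_t = a(t) dt + b(t) dB_t, the quadratic variation is <X>_t = int_0^t b(s)^2 ds (the drift term does not contribute). Here b(s) = -s^3/3, so
  b(s)^2 = s^6/9.
Integrating from 0 to t:
  <X>_t = int_0^t (s^6/9) ds = t^7/63.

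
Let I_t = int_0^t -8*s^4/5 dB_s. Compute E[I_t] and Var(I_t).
E[I_t] = 0; Var(I_t) = 64*t^9/225

The Itô integral of a deterministic integrand f(s) has mean 0 because each increment f(s) * (B_{s+ds} - B_s) has mean 0. By the Itô isometry:
  Var( int_0^t f(s) dB_s ) = E[ (int_0^t f(s) dB_s)^2 ] = int_0^t f(s)^2 ds.
Here f(s) = -8*s^4/5, so f(s)^2 = 64*s^8/25. Integrate:
  int_0^t (64*s^8/25) ds = 64*t^9/225.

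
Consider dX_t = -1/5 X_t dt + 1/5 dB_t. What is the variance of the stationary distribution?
lim Var(X_t) = 1/10

The OU SDE dX = -theta X dt + sigma dB admits the integrating factor exp(theta t): d(exp(theta t) X_t) = sigma exp(theta t) dB_t. Integrating from 0 to t gives X_t = x_0 * exp(-theta t) + sigma * int_0^t exp(-theta (t-s)) dB_s for any initial x_0. The Itô integral has variance (by the Itô isometry) sigma^2 * int_0^t exp(-2 theta (t - s)) ds = sigma^2 * (1 - exp(-2 theta t)) / (2 theta), independent of x_0.
With theta = 1/5, sigma = 1/5:
  Var(X_t) = (1/5)^2 * (1 - exp(-2*1/5 t)) / (2 * 1/5) = 1/10 - exp(-2*t/5)/10.
As t -> infinity, exp(-2*1/5 t) -> 0, so the stationary variance is sigma^2 / (2 theta) = 1/10.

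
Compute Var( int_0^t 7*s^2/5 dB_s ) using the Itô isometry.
Var = 49*t^5/125

The Itô integral of a deterministic integrand f(s) has mean 0 because each increment f(s) * (B_{s+ds} - B_s) has mean 0. By the Itô isometry:
  Var( int_0^t f(s) dB_s ) = E[ (int_0^t f(s) dB_s)^2 ] = int_0^t f(s)^2 ds.
Here f(s) = 7*s^2/5, so f(s)^2 = 49*s^4/25. Integrate:
  int_0^t (49*s^4/25) ds = 49*t^5/125.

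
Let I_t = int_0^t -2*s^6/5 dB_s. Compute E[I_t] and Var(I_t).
E[I_t] = 0; Var(I_t) = 4*t^13/325

The Itô integral of a deterministic integrand f(s) has mean 0 because each increment f(s) * (B_{s+ds} - B_s) has mean 0. By the Itô isometry:
  Var( int_0^t f(s) dB_s ) = E[ (int_0^t f(s) dB_s)^2 ] = int_0^t f(s)^2 ds.
Here f(s) = -2*s^6/5, so f(s)^2 = 4*s^12/25. Integrate:
  int_0^t (4*s^12/25) ds = 4*t^13/325.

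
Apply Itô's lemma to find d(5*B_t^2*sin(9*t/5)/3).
d(5*B_t^2*sin(9*t/5)/3) = (3*B_t^2*cos(9*t/5) + 5*sin(9*t/5)/3) dt + (10*B_t*sin(9*t/5)/3) dB_t

Itô's formula for f(t, x): d f(t, B_t) = (f_t + (1/2) f_xx) dt + f_x dB_t. Compute partials of f(t, x) = 5*x^2*sin(9*t/5)/3:
  f_t(t,x)  = 3*x^2*cos(9*t/5)
  f_x(t,x)  = 10*x*sin(9*t/5)/3
  f_xx(t,x) = 10*sin(9*t/5)/3
Assemble drift = f_t + (1/2) f_xx = 3*x^2*cos(9*t/5) + 5*sin(9*t/5)/3 and diffusion = f_x = 10*x*sin(9*t/5)/3. Substituting x = B_t:
  d(5*B_t^2*sin(9*t/5)/3) = (3*B_t^2*cos(9*t/5) + 5*sin(9*t/5)/3) dt + (10*B_t*sin(9*t/5)/3) dB_t.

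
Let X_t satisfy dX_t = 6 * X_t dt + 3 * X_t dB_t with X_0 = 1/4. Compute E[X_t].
E[X_t] = exp(6*t)/4

For GBM dX = mu X dt + sigma X dB with X_0 = x_0, apply Itô to Y = log X: dY = (mu - sigma^2/2) dt + sigma dB, so Y_t = log(x_0) + (mu - sigma^2/2) t + sigma B_t and hence X_t = x_0 * exp((mu - sigma^2/2) t + sigma B_t).
With mu = 6, sigma = 3, x_0 = 1/4, this gives:
  X_t = 1/4 * exp((3/2) * t + (3) * B_t).
Since sigma*B_t ~ Normal(0, sigma^2 t), E[exp(sigma*B_t)] = exp(sigma^2 t / 2); so E[X_t] = x_0 * exp((mu - sigma^2/2) t) * exp(sigma^2 t / 2) = x_0 * exp(mu t) = exp(6*t)/4.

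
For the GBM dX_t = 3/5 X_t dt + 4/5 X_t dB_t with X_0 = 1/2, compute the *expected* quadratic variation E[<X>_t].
E[<X>_t] = 2*exp(46*t/25)/23 - 2/23

<X>_t = int_0^t ((4/5) * X_s)^2 ds. Taking expectation inside the integral: E[<X>_t] = (4/5)^2 * int_0^t E[X_s^2] ds. For GBM, E[X_s^2] = x_0^2 * exp((2 mu + sigma^2) s). Integrating:
  E[<X>_t] = (4/5)^2 * (1/2)^2 * (exp((2*(3/5) + (4/5)^2) t) - 1) / (2*(3/5) + (4/5)^2)
           = (4/5)^2 * (1/2)^2 * (exp((46/25) t) - 1) / (46/25) = 2*exp(46*t/25)/23 - 2/23.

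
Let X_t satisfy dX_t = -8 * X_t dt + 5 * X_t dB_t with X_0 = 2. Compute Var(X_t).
Var(X_t) = (4*exp(25*t) - 4)*exp(-16*t)

For GBM dX = mu X dt + sigma X dB with X_0 = x_0, apply Itô to Y = log X: dY = (mu - sigma^2/2) dt + sigma dB, so Y_t = log(x_0) + (mu - sigma^2/2) t + sigma B_t and hence X_t = x_0 * exp((mu - sigma^2/2) t + sigma B_t).
With mu = -8, sigma = 5, x_0 = 2, this gives:
  X_t = 2 * exp((-41/2) * t + (5) * B_t).
Since sigma*B_t ~ Normal(0, sigma^2 t), E[exp(sigma*B_t)] = exp(sigma^2 t / 2); so E[X_t] = x_0 * exp((mu - sigma^2/2) t) * exp(sigma^2 t / 2) = x_0 * exp(mu t) = 2*exp(-8*t).
Var(X_t) = E[X_t^2] - (E[X_t])^2 = x_0^2 * exp(2 mu t) * (exp(sigma^2 t) - 1) = (4*exp(25*t) - 4)*exp(-16*t).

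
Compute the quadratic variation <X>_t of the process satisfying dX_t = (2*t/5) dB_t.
<X>_t = 4*t^3/75

For an Itô process dX_t = a(t) dt + b(t) dB_t, the quadratic variation is <X>_t = int_0^t b(s)^2 ds (the drift term does not contribute). Here b(s) = 2*s/5, so
  b(s)^2 = 4*s^2/25.
Integrating from 0 to t:
  <X>_t = int_0^t (4*s^2/25) ds = 4*t^3/75.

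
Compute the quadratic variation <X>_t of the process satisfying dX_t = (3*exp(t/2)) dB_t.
<X>_t = 9*exp(t) - 9

For an Itô process dX_t = a(t) dt + b(t) dB_t, the quadratic variation is <X>_t = int_0^t b(s)^2 ds (the drift term does not contribute). Here b(s) = 3*exp(s/2), so
  b(s)^2 = 9*exp(s).
Integrating from 0 to t:
  <X>_t = int_0^t (9*exp(s)) ds = 9*exp(t) - 9.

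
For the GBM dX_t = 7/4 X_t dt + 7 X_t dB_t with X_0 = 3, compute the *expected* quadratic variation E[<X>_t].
E[<X>_t] = 42*exp(105*t/2)/5 - 42/5

<X>_t = int_0^t (7 * X_s)^2 ds. Taking expectation inside the integral: E[<X>_t] = 7^2 * int_0^t E[X_s^2] ds. For GBM, E[X_s^2] = x_0^2 * exp((2 mu + sigma^2) s). Integrating:
  E[<X>_t] = 7^2 * 3^2 * (exp((2*(7/4) + 7^2) t) - 1) / (2*(7/4) + 7^2)
           = 7^2 * 3^2 * (exp((105/2) t) - 1) / (105/2) = 42*exp(105*t/2)/5 - 42/5.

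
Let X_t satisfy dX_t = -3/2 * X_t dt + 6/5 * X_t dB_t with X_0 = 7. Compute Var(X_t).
Var(X_t) = (49*exp(36*t/25) - 49)*exp(-3*t)

For GBM dX = mu X dt + sigma X dB with X_0 = x_0, apply Itô to Y = log X: dY = (mu - sigma^2/2) dt + sigma dB, so Y_t = log(x_0) + (mu - sigma^2/2) t + sigma B_t and hence X_t = x_0 * exp((mu - sigma^2/2) t + sigma B_t).
With mu = -3/2, sigma = 6/5, x_0 = 7, this gives:
  X_t = 7 * exp((-111/50) * t + (6/5) * B_t).
Since sigma*B_t ~ Normal(0, sigma^2 t), E[exp(sigma*B_t)] = exp(sigma^2 t / 2); so E[X_t] = x_0 * exp((mu - sigma^2/2) t) * exp(sigma^2 t / 2) = x_0 * exp(mu t) = 7*exp(-3*t/2).
Var(X_t) = E[X_t^2] - (E[X_t])^2 = x_0^2 * exp(2 mu t) * (exp(sigma^2 t) - 1) = (49*exp(36*t/25) - 49)*exp(-3*t).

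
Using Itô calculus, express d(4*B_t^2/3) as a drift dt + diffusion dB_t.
d(4*B_t^2/3) = (4/3) dt + (8*B_t/3) dB_t

Itô's formula for f(B_t) gives d f(B_t) = f'(B_t) dB_t + (1/2) f''(B_t) dt. Compute derivatives of f(x) = 4*x^2/3:
  f'(x)  = 8*x/3
  f''(x) = 8/3
Substitute x = B_t and multiply the f'' term by 1/2:
  drift     = (1/2) * (8/3) evaluated at B_t = 4/3
  diffusion = (8*x/3) evaluated at B_t = 8*B_t/3
Therefore d(4*B_t^2/3) = (4/3) dt + (8*B_t/3) dB_t.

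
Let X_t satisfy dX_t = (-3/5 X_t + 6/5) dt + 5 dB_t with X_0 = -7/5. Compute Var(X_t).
Var(X_t) = 125/6 - 125*exp(-6*t/5)/6

The variance V(t) = Var(X_t) satisfies V'(t) = 2 a V(t) + c^2 with V(0) = 0 (drift coefficient is linear in X, diffusion is constant). With a = -3/5, c = 5, the solution is
  V(t) = (c^2 / (2 a)) * (exp(2 a t) - 1)
       = (5^2 / (2*(-3/5))) * (exp((-6/5) t) - 1)
       = 125/6 - 125*exp(-6*t/5)/6.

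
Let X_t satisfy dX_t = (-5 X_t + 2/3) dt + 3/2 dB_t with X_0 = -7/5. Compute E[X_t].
E[X_t] = 2/15 - 23*exp(-5*t)/15

Taking expectations and using E[dB_t] = 0, the mean m(t) = E[X_t] satisfies the ODE m'(t) = a m(t) + b with m(0) = x_0. With a = -5, b = 2/3, x_0 = -7/5, the solution is
  m(t) = x_0 * exp(a t) + (b/a) * (exp(a t) - 1)
       = (-7/5) * exp((-5) t) + ((2/3)/(-5)) * (exp((-5) t) - 1)
       = 2/15 - 23*exp(-5*t)/15.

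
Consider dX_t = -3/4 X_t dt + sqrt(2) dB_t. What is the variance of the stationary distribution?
lim Var(X_t) = 4/3

The OU SDE dX = -theta X dt + sigma dB admits the integrating factor exp(theta t): d(exp(theta t) X_t) = sigma exp(theta t) dB_t. Integrating from 0 to t gives X_t = x_0 * exp(-theta t) + sigma * int_0^t exp(-theta (t-s)) dB_s for any initial x_0. The Itô integral has variance (by the Itô isometry) sigma^2 * int_0^t exp(-2 theta (t - s)) ds = sigma^2 * (1 - exp(-2 theta t)) / (2 theta), independent of x_0.
With theta = 3/4, sigma = sqrt(2):
  Var(X_t) = (sqrt(2))^2 * (1 - exp(-2*3/4 t)) / (2 * 3/4) = 4/3 - 4*exp(-3*t/2)/3.
As t -> infinity, exp(-2*3/4 t) -> 0, so the stationary variance is sigma^2 / (2 theta) = 4/3.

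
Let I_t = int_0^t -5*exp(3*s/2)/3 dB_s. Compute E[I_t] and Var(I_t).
E[I_t] = 0; Var(I_t) = 25*exp(3*t)/27 - 25/27

The Itô integral of a deterministic integrand f(s) has mean 0 because each increment f(s) * (B_{s+ds} - B_s) has mean 0. By the Itô isometry:
  Var( int_0^t f(s) dB_s ) = E[ (int_0^t f(s) dB_s)^2 ] = int_0^t f(s)^2 ds.
Here f(s) = -5*exp(3*s/2)/3, so f(s)^2 = 25*exp(3*s)/9. Integrate:
  int_0^t (25*exp(3*s)/9) ds = 25*exp(3*t)/27 - 25/27.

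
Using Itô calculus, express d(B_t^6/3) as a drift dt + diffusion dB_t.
d(B_t^6/3) = (5*B_t^4) dt + (2*B_t^5) dB_t

Itô's formula for f(B_t) gives d f(B_t) = f'(B_t) dB_t + (1/2) f''(B_t) dt. Compute derivatives of f(x) = x^6/3:
  f'(x)  = 2*x^5
  f''(x) = 10*x^4
Substitute x = B_t and multiply the f'' term by 1/2:
  drift     = (1/2) * (10*x^4) evaluated at B_t = 5*B_t^4
  diffusion = (2*x^5) evaluated at B_t = 2*B_t^5
Therefore d(B_t^6/3) = (5*B_t^4) dt + (2*B_t^5) dB_t.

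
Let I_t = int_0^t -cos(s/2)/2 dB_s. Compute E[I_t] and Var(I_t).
E[I_t] = 0; Var(I_t) = t/8 + sin(t)/8

The Itô integral of a deterministic integrand f(s) has mean 0 because each increment f(s) * (B_{s+ds} - B_s) has mean 0. By the Itô isometry:
  Var( int_0^t f(s) dB_s ) = E[ (int_0^t f(s) dB_s)^2 ] = int_0^t f(s)^2 ds.
Here f(s) = -cos(s/2)/2, so f(s)^2 = cos(s/2)^2/4. Integrate:
  int_0^t (cos(s/2)^2/4) ds = t/8 + sin(t)/8.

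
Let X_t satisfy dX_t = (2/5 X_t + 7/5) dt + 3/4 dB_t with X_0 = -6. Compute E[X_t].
E[X_t] = -5*exp(2*t/5)/2 - 7/2

Taking expectations and using E[dB_t] = 0, the mean m(t) = E[X_t] satisfies the ODE m'(t) = a m(t) + b with m(0) = x_0. With a = 2/5, b = 7/5, x_0 = -6, the solution is
  m(t) = x_0 * exp(a t) + (b/a) * (exp(a t) - 1)
       = (-6) * exp((2/5) t) + ((7/5)/(2/5)) * (exp((2/5) t) - 1)
       = -5*exp(2*t/5)/2 - 7/2.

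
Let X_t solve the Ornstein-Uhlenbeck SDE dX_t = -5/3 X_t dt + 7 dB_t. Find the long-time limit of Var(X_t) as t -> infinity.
lim Var(X_t) = 147/10

The OU SDE dX = -theta X dt + sigma dB admits the integrating factor exp(theta t): d(exp(theta t) X_t) = sigma exp(theta t) dB_t. Integrating from 0 to t gives X_t = x_0 * exp(-theta t) + sigma * int_0^t exp(-theta (t-s)) dB_s for any initial x_0. The Itô integral has variance (by the Itô isometry) sigma^2 * int_0^t exp(-2 theta (t - s)) ds = sigma^2 * (1 - exp(-2 theta t)) / (2 theta), independent of x_0.
With theta = 5/3, sigma = 7:
  Var(X_t) = (7)^2 * (1 - exp(-2*5/3 t)) / (2 * 5/3) = 147/10 - 147*exp(-10*t/3)/10.
As t -> infinity, exp(-2*5/3 t) -> 0, so the stationary variance is sigma^2 / (2 theta) = 147/10.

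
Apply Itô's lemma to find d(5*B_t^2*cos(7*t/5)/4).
d(5*B_t^2*cos(7*t/5)/4) = (-7*B_t^2*sin(7*t/5)/4 + 5*cos(7*t/5)/4) dt + (5*B_t*cos(7*t/5)/2) dB_t

Itô's formula for f(t, x): d f(t, B_t) = (f_t + (1/2) f_xx) dt + f_x dB_t. Compute partials of f(t, x) = 5*x^2*cos(7*t/5)/4:
  f_t(t,x)  = -7*x^2*sin(7*t/5)/4
  f_x(t,x)  = 5*x*cos(7*t/5)/2
  f_xx(t,x) = 5*cos(7*t/5)/2
Assemble drift = f_t + (1/2) f_xx = -7*x^2*sin(7*t/5)/4 + 5*cos(7*t/5)/4 and diffusion = f_x = 5*x*cos(7*t/5)/2. Substituting x = B_t:
  d(5*B_t^2*cos(7*t/5)/4) = (-7*B_t^2*sin(7*t/5)/4 + 5*cos(7*t/5)/4) dt + (5*B_t*cos(7*t/5)/2) dB_t.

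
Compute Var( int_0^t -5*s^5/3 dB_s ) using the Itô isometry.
Var = 25*t^11/99

The Itô integral of a deterministic integrand f(s) has mean 0 because each increment f(s) * (B_{s+ds} - B_s) has mean 0. By the Itô isometry:
  Var( int_0^t f(s) dB_s ) = E[ (int_0^t f(s) dB_s)^2 ] = int_0^t f(s)^2 ds.
Here f(s) = -5*s^5/3, so f(s)^2 = 25*s^10/9. Integrate:
  int_0^t (25*s^10/9) ds = 25*t^11/99.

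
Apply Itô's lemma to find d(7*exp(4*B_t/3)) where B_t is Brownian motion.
d(7*exp(4*B_t/3)) = (56*exp(4*B_t/3)/9) dt + (28*exp(4*B_t/3)/3) dB_t

Itô's formula for f(B_t) gives d f(B_t) = f'(B_t) dB_t + (1/2) f''(B_t) dt. Compute derivatives of f(x) = 7*exp(4*x/3):
  f'(x)  = 28*exp(4*x/3)/3
  f''(x) = 112*exp(4*x/3)/9
Substitute x = B_t and multiply the f'' term by 1/2:
  drift     = (1/2) * (112*exp(4*x/3)/9) evaluated at B_t = 56*exp(4*B_t/3)/9
  diffusion = (28*exp(4*x/3)/3) evaluated at B_t = 28*exp(4*B_t/3)/3
Therefore d(7*exp(4*B_t/3)) = (56*exp(4*B_t/3)/9) dt + (28*exp(4*B_t/3)/3) dB_t.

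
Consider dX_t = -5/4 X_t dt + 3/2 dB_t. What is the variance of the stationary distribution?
lim Var(X_t) = 9/10

The OU SDE dX = -theta X dt + sigma dB admits the integrating factor exp(theta t): d(exp(theta t) X_t) = sigma exp(theta t) dB_t. Integrating from 0 to t gives X_t = x_0 * exp(-theta t) + sigma * int_0^t exp(-theta (t-s)) dB_s for any initial x_0. The Itô integral has variance (by the Itô isometry) sigma^2 * int_0^t exp(-2 theta (t - s)) ds = sigma^2 * (1 - exp(-2 theta t)) / (2 theta), independent of x_0.
With theta = 5/4, sigma = 3/2:
  Var(X_t) = (3/2)^2 * (1 - exp(-2*5/4 t)) / (2 * 5/4) = 9/10 - 9*exp(-5*t/2)/10.
As t -> infinity, exp(-2*5/4 t) -> 0, so the stationary variance is sigma^2 / (2 theta) = 9/10.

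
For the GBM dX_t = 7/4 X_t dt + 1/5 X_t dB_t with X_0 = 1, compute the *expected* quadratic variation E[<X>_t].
E[<X>_t] = 2*exp(177*t/50)/177 - 2/177

<X>_t = int_0^t ((1/5) * X_s)^2 ds. Taking expectation inside the integral: E[<X>_t] = (1/5)^2 * int_0^t E[X_s^2] ds. For GBM, E[X_s^2] = x_0^2 * exp((2 mu + sigma^2) s). Integrating:
  E[<X>_t] = (1/5)^2 * 1^2 * (exp((2*(7/4) + (1/5)^2) t) - 1) / (2*(7/4) + (1/5)^2)
           = (1/5)^2 * 1^2 * (exp((177/50) t) - 1) / (177/50) = 2*exp(177*t/50)/177 - 2/177.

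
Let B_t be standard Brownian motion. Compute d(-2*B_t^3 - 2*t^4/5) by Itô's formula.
d(-2*B_t^3 - 2*t^4/5) = (-6*B_t - 8*t^3/5) dt + (-6*B_t^2) dB_t

Itô's formula for f(t, x): d f(t, B_t) = (f_t + (1/2) f_xx) dt + f_x dB_t. Compute partials of f(t, x) = -2*t^4/5 - 2*x^3:
  f_t(t,x)  = -8*t^3/5
  f_x(t,x)  = -6*x^2
  f_xx(t,x) = -12*x
Assemble drift = f_t + (1/2) f_xx = -8*t^3/5 - 6*x and diffusion = f_x = -6*x^2. Substituting x = B_t:
  d(-2*B_t^3 - 2*t^4/5) = (-6*B_t - 8*t^3/5) dt + (-6*B_t^2) dB_t.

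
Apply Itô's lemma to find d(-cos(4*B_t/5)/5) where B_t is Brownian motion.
d(-cos(4*B_t/5)/5) = (8*cos(4*B_t/5)/125) dt + (4*sin(4*B_t/5)/25) dB_t

Itô's formula for f(B_t) gives d f(B_t) = f'(B_t) dB_t + (1/2) f''(B_t) dt. Compute derivatives of f(x) = -cos(4*x/5)/5:
  f'(x)  = 4*sin(4*x/5)/25
  f''(x) = 16*cos(4*x/5)/125
Substitute x = B_t and multiply the f'' term by 1/2:
  drift     = (1/2) * (16*cos(4*x/5)/125) evaluated at B_t = 8*cos(4*B_t/5)/125
  diffusion = (4*sin(4*x/5)/25) evaluated at B_t = 4*sin(4*B_t/5)/25
Therefore d(-cos(4*B_t/5)/5) = (8*cos(4*B_t/5)/125) dt + (4*sin(4*B_t/5)/25) dB_t.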